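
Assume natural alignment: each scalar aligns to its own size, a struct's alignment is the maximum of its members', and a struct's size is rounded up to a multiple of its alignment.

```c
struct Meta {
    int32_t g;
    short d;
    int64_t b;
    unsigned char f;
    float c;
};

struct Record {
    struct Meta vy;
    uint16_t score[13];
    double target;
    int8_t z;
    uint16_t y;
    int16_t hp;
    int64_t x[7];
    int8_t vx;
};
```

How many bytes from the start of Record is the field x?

Meta: g at 0 (size 4, align 4) → ends 4; d at 4 (size 2, align 2) → ends 6; pad 2 to align 8 for b; b at 8 (size 8, align 8) → ends 16; f at 16 (size 1, align 1) → ends 17; pad 3 to align 4 for c; c at 20 (size 4, align 4) → ends 24; total 24 bytes, alignment 8
vy at 0 (size 24, align 8) → ends 24
score at 24 (size 26, align 2) → ends 50
pad 6 to align 8 for target
target at 56 (size 8, align 8) → ends 64
z at 64 (size 1, align 1) → ends 65
pad 1 to align 2 for y
y at 66 (size 2, align 2) → ends 68
hp at 68 (size 2, align 2) → ends 70
pad 2 to align 8 for x
x at 72 (size 56, align 8) → ends 128

72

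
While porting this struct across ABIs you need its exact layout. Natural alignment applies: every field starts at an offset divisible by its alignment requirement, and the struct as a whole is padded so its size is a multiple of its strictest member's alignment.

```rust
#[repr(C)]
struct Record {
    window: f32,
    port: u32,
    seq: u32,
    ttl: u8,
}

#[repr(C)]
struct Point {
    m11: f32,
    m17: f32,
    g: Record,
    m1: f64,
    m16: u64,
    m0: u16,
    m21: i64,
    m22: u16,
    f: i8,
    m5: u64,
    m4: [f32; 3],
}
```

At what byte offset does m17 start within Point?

Record: 0..4  window  (4B, 4-aligned); 4..8  port  (4B, 4-aligned); 8..12  seq  (4B, 4-aligned); 12..13  ttl  (1B, 1-aligned); 13..16  -- tail padding (3B); sizeof = 16, alignof = 4
0..4  m11  (4B, 4-aligned)
4..8  m17  (4B, 4-aligned)

4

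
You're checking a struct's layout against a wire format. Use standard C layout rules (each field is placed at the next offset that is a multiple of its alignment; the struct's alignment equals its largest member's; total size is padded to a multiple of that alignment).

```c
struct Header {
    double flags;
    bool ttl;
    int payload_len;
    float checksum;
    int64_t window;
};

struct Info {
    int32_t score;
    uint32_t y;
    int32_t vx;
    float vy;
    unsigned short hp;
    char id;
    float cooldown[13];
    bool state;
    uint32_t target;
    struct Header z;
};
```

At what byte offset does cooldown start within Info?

Header: @0: flags [8B, align 8] → 8; @8: ttl [1B, align 1] → 9; +3 pad (align 4); @12: payload_len [4B, align 4] → 16; @16: checksum [4B, align 4] → 20; +4 pad (align 8); @24: window [8B, align 8] → 32; size 32, align 8
@0: score [4B, align 4] → 4
@4: y [4B, align 4] → 8
@8: vx [4B, align 4] → 12
@12: vy [4B, align 4] → 16
@16: hp [2B, align 2] → 18
@18: id [1B, align 1] → 19
+1 pad (align 4)
@20: cooldown [52B, align 4] → 72

20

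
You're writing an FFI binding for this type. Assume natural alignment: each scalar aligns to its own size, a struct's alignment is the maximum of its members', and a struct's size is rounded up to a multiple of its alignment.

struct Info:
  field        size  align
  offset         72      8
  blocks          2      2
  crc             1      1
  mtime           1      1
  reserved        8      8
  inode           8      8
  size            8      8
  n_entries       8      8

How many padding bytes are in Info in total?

4

0..72  offset  (72B, 8-aligned)
72..74  blocks  (2B, 2-aligned)
74..75  crc  (1B, 1-aligned)
75..76  mtime  (1B, 1-aligned)
76..80  -- padding (4B)
80..88  reserved  (8B, 8-aligned)
88..96  inode  (8B, 8-aligned)
96..104  size  (8B, 8-aligned)
104..112  n_entries  (8B, 8-aligned)
sizeof = 112, alignof = 8
data bytes 108, size 112 → padding 4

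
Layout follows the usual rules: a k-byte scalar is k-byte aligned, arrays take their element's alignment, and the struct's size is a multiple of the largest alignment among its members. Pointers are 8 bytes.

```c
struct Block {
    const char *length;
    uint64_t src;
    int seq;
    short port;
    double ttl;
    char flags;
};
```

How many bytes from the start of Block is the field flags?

32

@0: length [8B, align 8] → 8
@8: src [8B, align 8] → 16
@16: seq [4B, align 4] → 20
@20: port [2B, align 2] → 22
+2 pad (align 8)
@24: ttl [8B, align 8] → 32
@32: flags [1B, align 1] → 33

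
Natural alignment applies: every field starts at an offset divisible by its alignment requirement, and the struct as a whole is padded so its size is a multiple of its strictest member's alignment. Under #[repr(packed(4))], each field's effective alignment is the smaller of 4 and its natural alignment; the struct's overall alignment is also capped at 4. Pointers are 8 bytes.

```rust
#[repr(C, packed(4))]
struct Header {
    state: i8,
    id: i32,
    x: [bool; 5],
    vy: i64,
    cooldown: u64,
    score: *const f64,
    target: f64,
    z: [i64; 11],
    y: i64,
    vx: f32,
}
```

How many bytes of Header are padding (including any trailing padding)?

0..1  state  (1B, 1-aligned)
1..4  -- padding (3B)
4..8  id  (4B, 4-aligned)
8..13  x  (5B, 1-aligned)
13..16  -- padding (3B)
16..24  vy  (8B, 4-aligned)
24..32  cooldown  (8B, 4-aligned)
32..40  score  (8B, 4-aligned)
40..48  target  (8B, 4-aligned)
48..136  z  (88B, 4-aligned)
136..144  y  (8B, 4-aligned)
144..148  vx  (4B, 4-aligned)
sizeof = 148, alignof = 4
data bytes 142, size 148 → padding 6

6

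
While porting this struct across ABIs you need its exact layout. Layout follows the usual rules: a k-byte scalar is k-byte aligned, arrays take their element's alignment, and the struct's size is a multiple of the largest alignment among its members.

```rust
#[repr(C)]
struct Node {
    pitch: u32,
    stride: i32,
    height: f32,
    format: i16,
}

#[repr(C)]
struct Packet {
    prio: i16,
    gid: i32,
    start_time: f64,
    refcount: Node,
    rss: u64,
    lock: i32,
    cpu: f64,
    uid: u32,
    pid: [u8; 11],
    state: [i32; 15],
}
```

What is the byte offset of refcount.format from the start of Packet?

28

Node: pitch at 0 (size 4, align 4) → ends 4; stride at 4 (size 4, align 4) → ends 8; height at 8 (size 4, align 4) → ends 12; format at 12 (size 2, align 2) → ends 14; tail pad 2 to reach multiple of 4; total 16 bytes, alignment 4
prio at 0 (size 2, align 2) → ends 2
pad 2 to align 4 for gid
gid at 4 (size 4, align 4) → ends 8
start_time at 8 (size 8, align 8) → ends 16
refcount at 16 (size 16, align 4) → ends 32
within Node: format at 12
16 + 12 = 28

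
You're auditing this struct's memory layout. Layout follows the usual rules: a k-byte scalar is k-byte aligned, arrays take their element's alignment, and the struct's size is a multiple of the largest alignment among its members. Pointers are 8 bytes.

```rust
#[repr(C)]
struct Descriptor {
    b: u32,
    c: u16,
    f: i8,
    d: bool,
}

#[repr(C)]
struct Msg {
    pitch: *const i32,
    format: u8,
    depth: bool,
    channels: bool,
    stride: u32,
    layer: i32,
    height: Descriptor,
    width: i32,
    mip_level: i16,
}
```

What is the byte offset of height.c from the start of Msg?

24

Descriptor: @0: b [4B, align 4] → 4; @4: c [2B, align 2] → 6; @6: f [1B, align 1] → 7; @7: d [1B, align 1] → 8; size 8, align 4
@0: pitch [8B, align 8] → 8
@8: format [1B, align 1] → 9
@9: depth [1B, align 1] → 10
@10: channels [1B, align 1] → 11
+1 pad (align 4)
@12: stride [4B, align 4] → 16
@16: layer [4B, align 4] → 20
@20: height [8B, align 4] → 28
within Descriptor: c at 4
20 + 4 = 24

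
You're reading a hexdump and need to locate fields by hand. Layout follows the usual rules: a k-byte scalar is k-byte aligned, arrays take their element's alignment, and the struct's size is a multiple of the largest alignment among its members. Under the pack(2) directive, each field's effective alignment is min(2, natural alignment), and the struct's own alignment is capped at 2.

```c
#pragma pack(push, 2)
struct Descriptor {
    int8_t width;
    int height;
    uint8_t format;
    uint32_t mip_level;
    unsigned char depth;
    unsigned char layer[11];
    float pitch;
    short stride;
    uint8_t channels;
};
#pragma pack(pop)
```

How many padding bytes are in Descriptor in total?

width at 0 (size 1, align 1) → ends 1
pad 1 to align 2 for height
height at 2 (size 4, align 2) → ends 6
format at 6 (size 1, align 1) → ends 7
pad 1 to align 2 for mip_level
mip_level at 8 (size 4, align 2) → ends 12
depth at 12 (size 1, align 1) → ends 13
layer at 13 (size 11, align 1) → ends 24
pitch at 24 (size 4, align 2) → ends 28
stride at 28 (size 2, align 2) → ends 30
channels at 30 (size 1, align 1) → ends 31
tail pad 1 to reach multiple of 2
total 32 bytes, alignment 2
data bytes 29, size 32 → padding 3

3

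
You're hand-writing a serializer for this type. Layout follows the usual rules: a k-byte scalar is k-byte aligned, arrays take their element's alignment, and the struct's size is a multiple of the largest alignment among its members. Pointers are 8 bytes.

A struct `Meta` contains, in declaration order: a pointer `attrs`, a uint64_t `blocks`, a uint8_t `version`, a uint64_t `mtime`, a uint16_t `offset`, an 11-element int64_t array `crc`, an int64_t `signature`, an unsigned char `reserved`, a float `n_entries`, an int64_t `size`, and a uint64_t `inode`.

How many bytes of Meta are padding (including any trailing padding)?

16

0..8  attrs  (8B, 8-aligned)
8..16  blocks  (8B, 8-aligned)
16..17  version  (1B, 1-aligned)
17..24  -- padding (7B)
24..32  mtime  (8B, 8-aligned)
32..34  offset  (2B, 2-aligned)
34..40  -- padding (6B)
40..128  crc  (88B, 8-aligned)
128..136  signature  (8B, 8-aligned)
136..137  reserved  (1B, 1-aligned)
137..140  -- padding (3B)
140..144  n_entries  (4B, 4-aligned)
144..152  size  (8B, 8-aligned)
152..160  inode  (8B, 8-aligned)
sizeof = 160, alignof = 8
data bytes 144, size 160 → padding 16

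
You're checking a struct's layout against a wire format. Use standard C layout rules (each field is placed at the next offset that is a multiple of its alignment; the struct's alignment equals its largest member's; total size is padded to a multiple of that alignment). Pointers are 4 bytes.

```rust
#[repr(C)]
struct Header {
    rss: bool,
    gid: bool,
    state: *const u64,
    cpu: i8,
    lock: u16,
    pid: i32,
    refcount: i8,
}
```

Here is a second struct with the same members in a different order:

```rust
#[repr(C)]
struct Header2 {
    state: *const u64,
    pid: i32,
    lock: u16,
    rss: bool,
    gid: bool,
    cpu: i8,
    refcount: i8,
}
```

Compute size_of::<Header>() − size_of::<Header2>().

@0: rss [1B, align 1] → 1
@1: gid [1B, align 1] → 2
+2 pad (align 4)
@4: state [4B, align 4] → 8
@8: cpu [1B, align 1] → 9
+1 pad (align 2)
@10: lock [2B, align 2] → 12
@12: pid [4B, align 4] → 16
@16: refcount [1B, align 1] → 17
+3 tail pad (align 4)
size 20, align 4
— Header2 —
@0: state [4B, align 4] → 4
@4: pid [4B, align 4] → 8
@8: lock [2B, align 2] → 10
@10: rss [1B, align 1] → 11
@11: gid [1B, align 1] → 12
@12: cpu [1B, align 1] → 13
@13: refcount [1B, align 1] → 14
+2 tail pad (align 4)
size 16, align 4
20 − 16 = 4

4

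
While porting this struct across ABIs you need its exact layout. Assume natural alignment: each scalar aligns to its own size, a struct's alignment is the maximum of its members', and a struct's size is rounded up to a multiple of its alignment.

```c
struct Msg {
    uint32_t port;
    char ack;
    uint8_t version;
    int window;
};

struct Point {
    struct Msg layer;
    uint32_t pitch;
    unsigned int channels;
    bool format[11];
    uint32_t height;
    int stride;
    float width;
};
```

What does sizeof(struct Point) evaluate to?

Msg: @0: port [4B, align 4] → 4; @4: ack [1B, align 1] → 5; @5: version [1B, align 1] → 6; +2 pad (align 4); @8: window [4B, align 4] → 12; size 12, align 4
@0: layer [12B, align 4] → 12
@12: pitch [4B, align 4] → 16
@16: channels [4B, align 4] → 20
@20: format [11B, align 1] → 31
+1 pad (align 4)
@32: height [4B, align 4] → 36
@36: stride [4B, align 4] → 40
@40: width [4B, align 4] → 44
size 44, align 4

44 bytes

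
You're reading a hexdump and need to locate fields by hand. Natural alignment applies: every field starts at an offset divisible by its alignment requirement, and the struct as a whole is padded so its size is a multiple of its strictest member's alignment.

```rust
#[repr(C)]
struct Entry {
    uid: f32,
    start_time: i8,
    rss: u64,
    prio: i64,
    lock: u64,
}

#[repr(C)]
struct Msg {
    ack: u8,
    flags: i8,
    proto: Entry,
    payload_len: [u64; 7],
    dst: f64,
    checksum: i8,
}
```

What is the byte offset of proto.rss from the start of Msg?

16

Entry: uid at 0 (size 4, align 4) → ends 4; start_time at 4 (size 1, align 1) → ends 5; pad 3 to align 8 for rss; rss at 8 (size 8, align 8) → ends 16; prio at 16 (size 8, align 8) → ends 24; lock at 24 (size 8, align 8) → ends 32; total 32 bytes, alignment 8
ack at 0 (size 1, align 1) → ends 1
flags at 1 (size 1, align 1) → ends 2
pad 6 to align 8 for proto
proto at 8 (size 32, align 8) → ends 40
within Entry: rss at 8
8 + 8 = 16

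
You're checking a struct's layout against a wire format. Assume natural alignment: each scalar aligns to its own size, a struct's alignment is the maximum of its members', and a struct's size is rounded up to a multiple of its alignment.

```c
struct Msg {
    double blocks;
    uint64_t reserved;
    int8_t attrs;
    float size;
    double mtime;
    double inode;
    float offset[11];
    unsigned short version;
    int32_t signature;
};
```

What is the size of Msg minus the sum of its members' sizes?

9

blocks at 0 (size 8, align 8) → ends 8
reserved at 8 (size 8, align 8) → ends 16
attrs at 16 (size 1, align 1) → ends 17
pad 3 to align 4 for size
size at 20 (size 4, align 4) → ends 24
mtime at 24 (size 8, align 8) → ends 32
inode at 32 (size 8, align 8) → ends 40
offset at 40 (size 44, align 4) → ends 84
version at 84 (size 2, align 2) → ends 86
pad 2 to align 4 for signature
signature at 88 (size 4, align 4) → ends 92
tail pad 4 to reach multiple of 8
total 96 bytes, alignment 8
data bytes 87, size 96 → padding 9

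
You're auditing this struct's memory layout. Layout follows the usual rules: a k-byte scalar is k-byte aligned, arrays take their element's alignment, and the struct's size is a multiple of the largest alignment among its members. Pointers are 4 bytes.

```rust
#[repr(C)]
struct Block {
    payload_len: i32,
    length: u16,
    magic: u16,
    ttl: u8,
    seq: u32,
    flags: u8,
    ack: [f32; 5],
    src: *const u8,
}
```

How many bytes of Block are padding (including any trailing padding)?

payload_len at 0 (size 4, align 4) → ends 4
length at 4 (size 2, align 2) → ends 6
magic at 6 (size 2, align 2) → ends 8
ttl at 8 (size 1, align 1) → ends 9
pad 3 to align 4 for seq
seq at 12 (size 4, align 4) → ends 16
flags at 16 (size 1, align 1) → ends 17
pad 3 to align 4 for ack
ack at 20 (size 20, align 4) → ends 40
src at 40 (size 4, align 4) → ends 44
total 44 bytes, alignment 4
data bytes 38, size 44 → padding 6

6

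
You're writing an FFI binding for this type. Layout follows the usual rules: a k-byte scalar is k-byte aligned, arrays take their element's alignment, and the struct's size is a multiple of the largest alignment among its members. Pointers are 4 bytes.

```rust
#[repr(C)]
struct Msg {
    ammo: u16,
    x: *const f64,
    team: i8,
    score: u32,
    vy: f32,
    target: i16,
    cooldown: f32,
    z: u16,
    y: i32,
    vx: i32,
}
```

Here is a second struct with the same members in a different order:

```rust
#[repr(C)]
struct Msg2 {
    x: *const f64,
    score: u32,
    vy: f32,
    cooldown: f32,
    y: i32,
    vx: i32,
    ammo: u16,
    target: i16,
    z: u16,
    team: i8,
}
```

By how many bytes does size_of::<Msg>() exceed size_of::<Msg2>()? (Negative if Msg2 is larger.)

0..2  ammo  (2B, 2-aligned)
2..4  -- padding (2B)
4..8  x  (4B, 4-aligned)
8..9  team  (1B, 1-aligned)
9..12  -- padding (3B)
12..16  score  (4B, 4-aligned)
16..20  vy  (4B, 4-aligned)
20..22  target  (2B, 2-aligned)
22..24  -- padding (2B)
24..28  cooldown  (4B, 4-aligned)
28..30  z  (2B, 2-aligned)
30..32  -- padding (2B)
32..36  y  (4B, 4-aligned)
36..40  vx  (4B, 4-aligned)
sizeof = 40, alignof = 4
— Msg2 —
0..4  x  (4B, 4-aligned)
4..8  score  (4B, 4-aligned)
8..12  vy  (4B, 4-aligned)
12..16  cooldown  (4B, 4-aligned)
16..20  y  (4B, 4-aligned)
20..24  vx  (4B, 4-aligned)
24..26  ammo  (2B, 2-aligned)
26..28  target  (2B, 2-aligned)
28..30  z  (2B, 2-aligned)
30..31  team  (1B, 1-aligned)
31..32  -- tail padding (1B)
sizeof = 32, alignof = 4
40 − 32 = 8

8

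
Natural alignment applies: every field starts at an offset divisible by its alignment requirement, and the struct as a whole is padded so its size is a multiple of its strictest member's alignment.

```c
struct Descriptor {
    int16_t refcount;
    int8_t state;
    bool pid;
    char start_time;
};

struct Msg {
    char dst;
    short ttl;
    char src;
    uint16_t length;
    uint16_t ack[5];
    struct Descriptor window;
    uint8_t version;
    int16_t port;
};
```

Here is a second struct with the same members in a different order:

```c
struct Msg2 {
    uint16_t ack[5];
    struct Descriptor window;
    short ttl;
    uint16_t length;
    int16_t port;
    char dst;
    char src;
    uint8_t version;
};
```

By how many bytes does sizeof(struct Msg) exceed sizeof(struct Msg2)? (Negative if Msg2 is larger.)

2

Descriptor: refcount at 0 (size 2, align 2) → ends 2; state at 2 (size 1, align 1) → ends 3; pid at 3 (size 1, align 1) → ends 4; start_time at 4 (size 1, align 1) → ends 5; tail pad 1 to reach multiple of 2; total 6 bytes, alignment 2
dst at 0 (size 1, align 1) → ends 1
pad 1 to align 2 for ttl
ttl at 2 (size 2, align 2) → ends 4
src at 4 (size 1, align 1) → ends 5
pad 1 to align 2 for length
length at 6 (size 2, align 2) → ends 8
ack at 8 (size 10, align 2) → ends 18
window at 18 (size 6, align 2) → ends 24
version at 24 (size 1, align 1) → ends 25
pad 1 to align 2 for port
port at 26 (size 2, align 2) → ends 28
total 28 bytes, alignment 2
— Msg2 —
ack at 0 (size 10, align 2) → ends 10
window at 10 (size 6, align 2) → ends 16
ttl at 16 (size 2, align 2) → ends 18
length at 18 (size 2, align 2) → ends 20
port at 20 (size 2, align 2) → ends 22
dst at 22 (size 1, align 1) → ends 23
src at 23 (size 1, align 1) → ends 24
version at 24 (size 1, align 1) → ends 25
tail pad 1 to reach multiple of 2
total 26 bytes, alignment 2
28 − 26 = 2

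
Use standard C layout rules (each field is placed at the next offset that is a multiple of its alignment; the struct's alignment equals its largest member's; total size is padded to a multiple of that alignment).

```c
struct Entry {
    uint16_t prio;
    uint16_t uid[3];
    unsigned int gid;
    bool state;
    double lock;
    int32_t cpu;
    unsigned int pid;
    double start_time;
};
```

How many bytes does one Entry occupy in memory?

40

@0: prio [2B, align 2] → 2
@2: uid [6B, align 2] → 8
@8: gid [4B, align 4] → 12
@12: state [1B, align 1] → 13
+3 pad (align 8)
@16: lock [8B, align 8] → 24
@24: cpu [4B, align 4] → 28
@28: pid [4B, align 4] → 32
@32: start_time [8B, align 8] → 40
size 40, align 8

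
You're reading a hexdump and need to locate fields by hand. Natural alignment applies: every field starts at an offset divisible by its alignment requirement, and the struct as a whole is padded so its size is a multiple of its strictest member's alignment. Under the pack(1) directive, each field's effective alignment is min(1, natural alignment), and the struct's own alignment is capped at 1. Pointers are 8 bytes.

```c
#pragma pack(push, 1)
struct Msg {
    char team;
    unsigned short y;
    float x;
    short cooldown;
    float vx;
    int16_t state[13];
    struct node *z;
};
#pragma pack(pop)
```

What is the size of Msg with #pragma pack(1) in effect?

team at 0 (size 1, align 1) → ends 1
y at 1 (size 2, align 1) → ends 3
x at 3 (size 4, align 1) → ends 7
cooldown at 7 (size 2, align 1) → ends 9
vx at 9 (size 4, align 1) → ends 13
state at 13 (size 26, align 1) → ends 39
z at 39 (size 8, align 1) → ends 47
total 47 bytes, alignment 1

47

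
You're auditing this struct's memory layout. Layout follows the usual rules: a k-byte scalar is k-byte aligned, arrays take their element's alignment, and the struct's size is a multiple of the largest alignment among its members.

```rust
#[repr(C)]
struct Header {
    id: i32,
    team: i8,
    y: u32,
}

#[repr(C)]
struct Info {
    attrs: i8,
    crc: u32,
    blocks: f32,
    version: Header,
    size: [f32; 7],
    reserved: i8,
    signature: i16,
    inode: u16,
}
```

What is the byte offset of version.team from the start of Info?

Header: 0..4  id  (4B, 4-aligned); 4..5  team  (1B, 1-aligned); 5..8  -- padding (3B); 8..12  y  (4B, 4-aligned); sizeof = 12, alignof = 4
0..1  attrs  (1B, 1-aligned)
1..4  -- padding (3B)
4..8  crc  (4B, 4-aligned)
8..12  blocks  (4B, 4-aligned)
12..24  version  (12B, 4-aligned)
within Header: team at 4
12 + 4 = 16

16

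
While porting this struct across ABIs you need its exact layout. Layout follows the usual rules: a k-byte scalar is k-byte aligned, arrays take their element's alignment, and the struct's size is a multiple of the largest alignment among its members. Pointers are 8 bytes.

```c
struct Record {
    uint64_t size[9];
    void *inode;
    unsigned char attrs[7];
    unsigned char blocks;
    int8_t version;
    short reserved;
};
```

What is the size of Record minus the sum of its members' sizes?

0..72  size  (72B, 8-aligned)
72..80  inode  (8B, 8-aligned)
80..87  attrs  (7B, 1-aligned)
87..88  blocks  (1B, 1-aligned)
88..89  version  (1B, 1-aligned)
89..90  -- padding (1B)
90..92  reserved  (2B, 2-aligned)
92..96  -- tail padding (4B)
sizeof = 96, alignof = 8
data bytes 91, size 96 → padding 5

5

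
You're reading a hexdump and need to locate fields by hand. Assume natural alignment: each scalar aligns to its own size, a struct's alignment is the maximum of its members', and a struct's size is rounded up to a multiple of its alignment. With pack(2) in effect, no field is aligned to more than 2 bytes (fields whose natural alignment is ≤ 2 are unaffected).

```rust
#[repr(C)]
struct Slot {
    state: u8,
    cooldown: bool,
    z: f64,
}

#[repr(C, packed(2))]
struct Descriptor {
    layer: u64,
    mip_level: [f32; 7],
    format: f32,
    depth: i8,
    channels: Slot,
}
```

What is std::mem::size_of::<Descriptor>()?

58

Slot: 0..1  state  (1B, 1-aligned); 1..2  cooldown  (1B, 1-aligned); 2..8  -- padding (6B); 8..16  z  (8B, 8-aligned); sizeof = 16, alignof = 8
0..8  layer  (8B, 2-aligned)
8..36  mip_level  (28B, 2-aligned)
36..40  format  (4B, 2-aligned)
40..41  depth  (1B, 1-aligned)
41..42  -- padding (1B)
42..58  channels  (16B, 2-aligned)
sizeof = 58, alignof = 2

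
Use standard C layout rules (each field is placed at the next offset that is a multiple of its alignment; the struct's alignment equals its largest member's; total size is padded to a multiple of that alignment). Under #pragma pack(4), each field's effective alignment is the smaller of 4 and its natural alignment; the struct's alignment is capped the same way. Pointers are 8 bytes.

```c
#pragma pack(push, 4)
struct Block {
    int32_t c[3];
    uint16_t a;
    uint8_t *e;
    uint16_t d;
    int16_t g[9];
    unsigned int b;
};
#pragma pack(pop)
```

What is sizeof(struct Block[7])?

0..12  c  (12B, 4-aligned)
12..14  a  (2B, 2-aligned)
14..16  -- padding (2B)
16..24  e  (8B, 4-aligned)
24..26  d  (2B, 2-aligned)
26..44  g  (18B, 2-aligned)
44..48  b  (4B, 4-aligned)
sizeof = 48, alignof = 4
array of 7: 7 × 48 = 336

336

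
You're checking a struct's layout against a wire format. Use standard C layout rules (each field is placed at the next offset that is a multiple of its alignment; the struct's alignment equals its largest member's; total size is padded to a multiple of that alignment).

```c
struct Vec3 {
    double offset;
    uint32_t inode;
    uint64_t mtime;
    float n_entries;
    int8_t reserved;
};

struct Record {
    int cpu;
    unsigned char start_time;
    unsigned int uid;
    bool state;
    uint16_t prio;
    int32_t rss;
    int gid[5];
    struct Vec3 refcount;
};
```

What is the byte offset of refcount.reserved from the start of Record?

68

Vec3: @0: offset [8B, align 8] → 8; @8: inode [4B, align 4] → 12; +4 pad (align 8); @16: mtime [8B, align 8] → 24; @24: n_entries [4B, align 4] → 28; @28: reserved [1B, align 1] → 29; +3 tail pad (align 8); size 32, align 8
@0: cpu [4B, align 4] → 4
@4: start_time [1B, align 1] → 5
+3 pad (align 4)
@8: uid [4B, align 4] → 12
@12: state [1B, align 1] → 13
+1 pad (align 2)
@14: prio [2B, align 2] → 16
@16: rss [4B, align 4] → 20
@20: gid [20B, align 4] → 40
@40: refcount [32B, align 8] → 72
within Vec3: reserved at 28
40 + 28 = 68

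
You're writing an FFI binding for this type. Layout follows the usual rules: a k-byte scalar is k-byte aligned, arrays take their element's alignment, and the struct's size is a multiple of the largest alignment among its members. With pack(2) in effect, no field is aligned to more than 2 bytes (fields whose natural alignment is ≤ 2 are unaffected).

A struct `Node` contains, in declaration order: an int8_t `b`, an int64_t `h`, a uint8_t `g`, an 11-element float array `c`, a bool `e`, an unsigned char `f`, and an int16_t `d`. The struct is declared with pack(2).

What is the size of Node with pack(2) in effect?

@0: b [1B, align 1] → 1
+1 pad (align 2)
@2: h [8B, align 2] → 10
@10: g [1B, align 1] → 11
+1 pad (align 2)
@12: c [44B, align 2] → 56
@56: e [1B, align 1] → 57
@57: f [1B, align 1] → 58
@58: d [2B, align 2] → 60
size 60, align 2

60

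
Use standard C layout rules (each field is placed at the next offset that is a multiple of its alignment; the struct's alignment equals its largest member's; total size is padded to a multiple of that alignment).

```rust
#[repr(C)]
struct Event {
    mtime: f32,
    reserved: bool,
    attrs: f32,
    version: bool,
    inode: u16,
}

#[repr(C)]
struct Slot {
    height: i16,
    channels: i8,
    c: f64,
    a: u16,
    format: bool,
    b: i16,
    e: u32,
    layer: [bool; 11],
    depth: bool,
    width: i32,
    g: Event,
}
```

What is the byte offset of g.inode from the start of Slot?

58

Event: mtime at 0 (size 4, align 4) → ends 4; reserved at 4 (size 1, align 1) → ends 5; pad 3 to align 4 for attrs; attrs at 8 (size 4, align 4) → ends 12; version at 12 (size 1, align 1) → ends 13; pad 1 to align 2 for inode; inode at 14 (size 2, align 2) → ends 16; total 16 bytes, alignment 4
height at 0 (size 2, align 2) → ends 2
channels at 2 (size 1, align 1) → ends 3
pad 5 to align 8 for c
c at 8 (size 8, align 8) → ends 16
a at 16 (size 2, align 2) → ends 18
format at 18 (size 1, align 1) → ends 19
pad 1 to align 2 for b
b at 20 (size 2, align 2) → ends 22
pad 2 to align 4 for e
e at 24 (size 4, align 4) → ends 28
layer at 28 (size 11, align 1) → ends 39
depth at 39 (size 1, align 1) → ends 40
width at 40 (size 4, align 4) → ends 44
g at 44 (size 16, align 4) → ends 60
within Event: inode at 14
44 + 14 = 58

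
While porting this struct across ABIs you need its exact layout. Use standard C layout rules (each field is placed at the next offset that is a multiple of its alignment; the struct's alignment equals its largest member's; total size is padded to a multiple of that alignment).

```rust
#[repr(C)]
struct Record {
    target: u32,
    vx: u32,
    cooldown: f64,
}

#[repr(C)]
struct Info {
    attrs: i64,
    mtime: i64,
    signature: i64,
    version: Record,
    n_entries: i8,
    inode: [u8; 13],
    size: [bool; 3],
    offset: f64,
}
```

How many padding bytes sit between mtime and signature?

0

Record: @0: target [4B, align 4] → 4; @4: vx [4B, align 4] → 8; @8: cooldown [8B, align 8] → 16; size 16, align 8
@0: attrs [8B, align 8] → 8
@8: mtime [8B, align 8] → 16
@16: signature [8B, align 8] → 24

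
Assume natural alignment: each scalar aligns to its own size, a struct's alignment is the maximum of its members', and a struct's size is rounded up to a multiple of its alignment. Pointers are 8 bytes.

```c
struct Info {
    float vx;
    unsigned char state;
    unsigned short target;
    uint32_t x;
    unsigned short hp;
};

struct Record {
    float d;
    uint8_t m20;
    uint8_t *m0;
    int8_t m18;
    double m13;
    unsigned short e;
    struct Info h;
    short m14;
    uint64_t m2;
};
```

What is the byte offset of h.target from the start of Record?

42

Info: vx at 0 (size 4, align 4) → ends 4; state at 4 (size 1, align 1) → ends 5; pad 1 to align 2 for target; target at 6 (size 2, align 2) → ends 8; x at 8 (size 4, align 4) → ends 12; hp at 12 (size 2, align 2) → ends 14; tail pad 2 to reach multiple of 4; total 16 bytes, alignment 4
d at 0 (size 4, align 4) → ends 4
m20 at 4 (size 1, align 1) → ends 5
pad 3 to align 8 for m0
m0 at 8 (size 8, align 8) → ends 16
m18 at 16 (size 1, align 1) → ends 17
pad 7 to align 8 for m13
m13 at 24 (size 8, align 8) → ends 32
e at 32 (size 2, align 2) → ends 34
pad 2 to align 4 for h
h at 36 (size 16, align 4) → ends 52
within Info: target at 6
36 + 6 = 42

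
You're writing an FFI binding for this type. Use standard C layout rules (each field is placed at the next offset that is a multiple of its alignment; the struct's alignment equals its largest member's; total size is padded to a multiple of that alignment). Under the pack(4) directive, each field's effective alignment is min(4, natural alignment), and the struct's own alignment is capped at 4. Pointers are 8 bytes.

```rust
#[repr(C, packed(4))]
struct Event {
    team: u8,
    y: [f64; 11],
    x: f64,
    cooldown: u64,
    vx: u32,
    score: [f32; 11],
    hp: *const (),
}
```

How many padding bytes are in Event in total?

3

team at 0 (size 1, align 1) → ends 1
pad 3 to align 4 for y
y at 4 (size 88, align 4) → ends 92
x at 92 (size 8, align 4) → ends 100
cooldown at 100 (size 8, align 4) → ends 108
vx at 108 (size 4, align 4) → ends 112
score at 112 (size 44, align 4) → ends 156
hp at 156 (size 8, align 4) → ends 164
total 164 bytes, alignment 4
data bytes 161, size 164 → padding 3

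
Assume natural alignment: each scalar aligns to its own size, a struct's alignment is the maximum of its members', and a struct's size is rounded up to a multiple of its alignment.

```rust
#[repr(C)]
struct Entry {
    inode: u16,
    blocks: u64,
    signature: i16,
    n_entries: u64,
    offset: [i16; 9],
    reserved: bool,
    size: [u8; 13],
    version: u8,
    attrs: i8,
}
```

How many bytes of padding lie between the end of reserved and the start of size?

0

0..2  inode  (2B, 2-aligned)
2..8  -- padding (6B)
8..16  blocks  (8B, 8-aligned)
16..18  signature  (2B, 2-aligned)
18..24  -- padding (6B)
24..32  n_entries  (8B, 8-aligned)
32..50  offset  (18B, 2-aligned)
50..51  reserved  (1B, 1-aligned)
51..64  size  (13B, 1-aligned)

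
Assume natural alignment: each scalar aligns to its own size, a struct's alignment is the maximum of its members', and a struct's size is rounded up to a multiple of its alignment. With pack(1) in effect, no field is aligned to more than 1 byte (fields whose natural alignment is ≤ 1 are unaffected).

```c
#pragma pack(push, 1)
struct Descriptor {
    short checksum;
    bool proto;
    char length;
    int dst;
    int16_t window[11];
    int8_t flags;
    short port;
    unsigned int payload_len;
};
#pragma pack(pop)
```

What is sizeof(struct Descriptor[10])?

370

@0: checksum [2B, align 1] → 2
@2: proto [1B, align 1] → 3
@3: length [1B, align 1] → 4
@4: dst [4B, align 1] → 8
@8: window [22B, align 1] → 30
@30: flags [1B, align 1] → 31
@31: port [2B, align 1] → 33
@33: payload_len [4B, align 1] → 37
size 37, align 1
array of 10: 10 × 37 = 370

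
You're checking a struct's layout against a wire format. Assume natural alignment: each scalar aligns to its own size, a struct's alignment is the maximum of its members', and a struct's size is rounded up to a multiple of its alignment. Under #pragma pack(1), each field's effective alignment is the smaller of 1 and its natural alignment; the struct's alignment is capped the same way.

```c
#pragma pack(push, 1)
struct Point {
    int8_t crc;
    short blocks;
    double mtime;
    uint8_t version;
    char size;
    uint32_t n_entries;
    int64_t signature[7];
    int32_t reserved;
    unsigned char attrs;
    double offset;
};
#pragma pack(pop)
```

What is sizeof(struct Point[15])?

crc at 0 (size 1, align 1) → ends 1
blocks at 1 (size 2, align 1) → ends 3
mtime at 3 (size 8, align 1) → ends 11
version at 11 (size 1, align 1) → ends 12
size at 12 (size 1, align 1) → ends 13
n_entries at 13 (size 4, align 1) → ends 17
signature at 17 (size 56, align 1) → ends 73
reserved at 73 (size 4, align 1) → ends 77
attrs at 77 (size 1, align 1) → ends 78
offset at 78 (size 8, align 1) → ends 86
total 86 bytes, alignment 1
array of 15: 15 × 86 = 1290

1290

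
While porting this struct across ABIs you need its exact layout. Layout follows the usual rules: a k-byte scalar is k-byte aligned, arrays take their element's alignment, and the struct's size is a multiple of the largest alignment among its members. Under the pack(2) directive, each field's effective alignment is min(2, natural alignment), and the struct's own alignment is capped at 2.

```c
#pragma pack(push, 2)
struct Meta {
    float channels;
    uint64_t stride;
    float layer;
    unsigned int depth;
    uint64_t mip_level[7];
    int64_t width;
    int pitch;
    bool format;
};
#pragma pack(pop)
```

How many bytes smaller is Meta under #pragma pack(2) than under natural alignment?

6

natural layout:
  @0: channels [4B, align 4] → 4
  +4 pad (align 8)
  @8: stride [8B, align 8] → 16
  @16: layer [4B, align 4] → 20
  @20: depth [4B, align 4] → 24
  @24: mip_level [56B, align 8] → 80
  @80: width [8B, align 8] → 88
  @88: pitch [4B, align 4] → 92
  @92: format [1B, align 1] → 93
  +3 tail pad (align 8)
  size 96, align 8
packed(2) layout:
  @0: channels [4B, align 2] → 4
  @4: stride [8B, align 2] → 12
  @12: layer [4B, align 2] → 16
  @16: depth [4B, align 2] → 20
  @20: mip_level [56B, align 2] → 76
  @76: width [8B, align 2] → 84
  @84: pitch [4B, align 2] → 88
  @88: format [1B, align 1] → 89
  +1 tail pad (align 2)
  size 90, align 2
96 − 90 = 6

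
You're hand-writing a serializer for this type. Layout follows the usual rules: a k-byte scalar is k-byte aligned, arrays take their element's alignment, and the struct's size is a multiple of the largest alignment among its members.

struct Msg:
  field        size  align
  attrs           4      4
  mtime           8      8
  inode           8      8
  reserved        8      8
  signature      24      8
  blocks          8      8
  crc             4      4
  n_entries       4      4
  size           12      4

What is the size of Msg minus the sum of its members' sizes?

8

attrs at 0 (size 4, align 4) → ends 4
pad 4 to align 8 for mtime
mtime at 8 (size 8, align 8) → ends 16
inode at 16 (size 8, align 8) → ends 24
reserved at 24 (size 8, align 8) → ends 32
signature at 32 (size 24, align 8) → ends 56
blocks at 56 (size 8, align 8) → ends 64
crc at 64 (size 4, align 4) → ends 68
n_entries at 68 (size 4, align 4) → ends 72
size at 72 (size 12, align 4) → ends 84
tail pad 4 to reach multiple of 8
total 88 bytes, alignment 8
data bytes 80, size 88 → padding 8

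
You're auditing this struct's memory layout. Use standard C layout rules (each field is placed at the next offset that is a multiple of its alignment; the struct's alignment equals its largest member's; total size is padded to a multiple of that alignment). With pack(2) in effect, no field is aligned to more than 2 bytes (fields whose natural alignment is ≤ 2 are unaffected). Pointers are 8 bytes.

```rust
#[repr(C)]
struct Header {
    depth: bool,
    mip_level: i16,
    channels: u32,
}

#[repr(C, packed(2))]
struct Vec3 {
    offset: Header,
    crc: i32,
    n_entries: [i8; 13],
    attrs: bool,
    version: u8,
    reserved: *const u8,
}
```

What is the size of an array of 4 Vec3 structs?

144

Header: depth at 0 (size 1, align 1) → ends 1; pad 1 to align 2 for mip_level; mip_level at 2 (size 2, align 2) → ends 4; channels at 4 (size 4, align 4) → ends 8; total 8 bytes, alignment 4
offset at 0 (size 8, align 2) → ends 8
crc at 8 (size 4, align 2) → ends 12
n_entries at 12 (size 13, align 1) → ends 25
attrs at 25 (size 1, align 1) → ends 26
version at 26 (size 1, align 1) → ends 27
pad 1 to align 2 for reserved
reserved at 28 (size 8, align 2) → ends 36
total 36 bytes, alignment 2
array of 4: 4 × 36 = 144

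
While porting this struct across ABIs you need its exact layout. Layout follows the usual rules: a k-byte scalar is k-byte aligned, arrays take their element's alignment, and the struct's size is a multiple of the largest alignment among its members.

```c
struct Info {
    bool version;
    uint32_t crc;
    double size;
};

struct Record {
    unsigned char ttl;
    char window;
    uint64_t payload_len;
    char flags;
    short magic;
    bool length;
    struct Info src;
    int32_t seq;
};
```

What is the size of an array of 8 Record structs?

Info: 0..1  version  (1B, 1-aligned); 1..4  -- padding (3B); 4..8  crc  (4B, 4-aligned); 8..16  size  (8B, 8-aligned); sizeof = 16, alignof = 8
0..1  ttl  (1B, 1-aligned)
1..2  window  (1B, 1-aligned)
2..8  -- padding (6B)
8..16  payload_len  (8B, 8-aligned)
16..17  flags  (1B, 1-aligned)
17..18  -- padding (1B)
18..20  magic  (2B, 2-aligned)
20..21  length  (1B, 1-aligned)
21..24  -- padding (3B)
24..40  src  (16B, 8-aligned)
40..44  seq  (4B, 4-aligned)
44..48  -- tail padding (4B)
sizeof = 48, alignof = 8
array of 8: 8 × 48 = 384

384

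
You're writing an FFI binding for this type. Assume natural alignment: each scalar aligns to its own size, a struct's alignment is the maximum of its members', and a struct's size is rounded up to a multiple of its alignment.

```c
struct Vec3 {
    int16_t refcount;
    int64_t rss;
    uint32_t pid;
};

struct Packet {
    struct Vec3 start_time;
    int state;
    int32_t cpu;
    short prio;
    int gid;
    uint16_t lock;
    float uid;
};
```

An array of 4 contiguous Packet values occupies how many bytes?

Vec3: 0..2  refcount  (2B, 2-aligned); 2..8  -- padding (6B); 8..16  rss  (8B, 8-aligned); 16..20  pid  (4B, 4-aligned); 20..24  -- tail padding (4B); sizeof = 24, alignof = 8
0..24  start_time  (24B, 8-aligned)
24..28  state  (4B, 4-aligned)
28..32  cpu  (4B, 4-aligned)
32..34  prio  (2B, 2-aligned)
34..36  -- padding (2B)
36..40  gid  (4B, 4-aligned)
40..42  lock  (2B, 2-aligned)
42..44  -- padding (2B)
44..48  uid  (4B, 4-aligned)
sizeof = 48, alignof = 8
array of 4: 4 × 48 = 192

192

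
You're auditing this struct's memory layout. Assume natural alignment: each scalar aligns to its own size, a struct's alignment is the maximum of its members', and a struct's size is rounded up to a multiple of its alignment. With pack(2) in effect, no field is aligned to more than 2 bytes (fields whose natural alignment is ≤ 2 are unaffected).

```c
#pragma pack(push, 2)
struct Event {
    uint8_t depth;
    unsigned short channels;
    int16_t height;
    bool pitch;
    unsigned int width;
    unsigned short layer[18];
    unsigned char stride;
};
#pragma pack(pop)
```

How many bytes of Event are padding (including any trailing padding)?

3

@0: depth [1B, align 1] → 1
+1 pad (align 2)
@2: channels [2B, align 2] → 4
@4: height [2B, align 2] → 6
@6: pitch [1B, align 1] → 7
+1 pad (align 2)
@8: width [4B, align 2] → 12
@12: layer [36B, align 2] → 48
@48: stride [1B, align 1] → 49
+1 tail pad (align 2)
size 50, align 2
data bytes 47, size 50 → padding 3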